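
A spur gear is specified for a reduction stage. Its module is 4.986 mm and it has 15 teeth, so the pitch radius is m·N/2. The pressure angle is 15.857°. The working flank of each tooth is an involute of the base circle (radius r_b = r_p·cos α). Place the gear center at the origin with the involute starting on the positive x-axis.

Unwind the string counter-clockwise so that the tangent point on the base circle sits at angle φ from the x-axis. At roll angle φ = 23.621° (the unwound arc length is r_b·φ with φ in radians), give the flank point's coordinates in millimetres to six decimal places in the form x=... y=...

pitch radius r_p = m·N/2 = 4.986·15/2 = 37.395000
base radius r_b = r_p·cos α = 37.395000·cos 15.857° = 35.971995
roll angle φ = 23.621° = 0.41226422 rad
x = r_b·(cos φ + φ·sin φ) = 35.971995·(0.91621593 + 0.41226422·0.40068487) = 38.900258
y = r_b·(sin φ − φ·cos φ) = 35.971995·(0.40068487 − 0.41226422·0.91621593) = 0.825983

x=38.900258 y=0.825983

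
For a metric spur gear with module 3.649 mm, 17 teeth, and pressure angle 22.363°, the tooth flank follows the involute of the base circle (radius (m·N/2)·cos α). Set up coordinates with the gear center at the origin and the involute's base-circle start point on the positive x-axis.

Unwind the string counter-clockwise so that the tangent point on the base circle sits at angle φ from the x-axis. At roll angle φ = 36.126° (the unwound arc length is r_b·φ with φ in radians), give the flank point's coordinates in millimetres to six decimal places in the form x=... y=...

pitch radius r_p = m·N/2 = 3.649·17/2 = 31.016500
base radius r_b = r_p·cos α = 31.016500·cos 22.363° = 28.683809
roll angle φ = 36.126° = 0.63051765 rad
x = r_b·(cos φ + φ·sin φ) = 28.683809·(0.80772243 + 0.63051765·0.58956295) = 33.831184
y = r_b·(sin φ − φ·cos φ) = 28.683809·(0.58956295 − 0.63051765·0.80772243) = 2.302728

x=33.831184 y=2.302728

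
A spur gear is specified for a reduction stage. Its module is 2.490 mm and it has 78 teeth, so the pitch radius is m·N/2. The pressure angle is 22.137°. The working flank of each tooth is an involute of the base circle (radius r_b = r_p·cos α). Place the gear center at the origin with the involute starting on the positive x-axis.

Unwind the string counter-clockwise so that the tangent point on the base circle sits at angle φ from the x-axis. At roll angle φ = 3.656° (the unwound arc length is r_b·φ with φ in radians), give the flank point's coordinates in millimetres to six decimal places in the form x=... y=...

pitch radius r_p = m·N/2 = 2.490·78/2 = 97.110000
base radius r_b = r_p·cos α = 97.110000·cos 22.137° = 89.951583
roll angle φ = 3.656° = 0.06380924 rad
x = r_b·(cos φ + φ·sin φ) = 89.951583·(0.99796488 + 0.06380924·0.06376595) = 90.134521
y = r_b·(sin φ − φ·cos φ) = 89.951583·(0.06376595 − 0.06380924·0.99796488) = 0.007787

x=90.134521 y=0.007787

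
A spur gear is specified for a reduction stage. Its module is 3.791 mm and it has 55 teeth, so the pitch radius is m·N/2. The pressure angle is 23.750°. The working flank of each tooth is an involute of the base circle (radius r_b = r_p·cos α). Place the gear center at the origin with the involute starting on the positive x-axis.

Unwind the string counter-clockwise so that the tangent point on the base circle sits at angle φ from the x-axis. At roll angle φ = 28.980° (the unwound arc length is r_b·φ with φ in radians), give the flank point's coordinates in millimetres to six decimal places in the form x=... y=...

pitch radius r_p = m·N/2 = 3.791·55/2 = 104.252500
base radius r_b = r_p·cos α = 104.252500·cos 23.750° = 95.423510
roll angle φ = 28.980° = 0.50579642 rad
x = r_b·(cos φ + φ·sin φ) = 95.423510·(0.87478888 + 0.50579642·0.48450429) = 106.859962
y = r_b·(sin φ − φ·cos φ) = 95.423510·(0.48450429 − 0.50579642·0.87478888) = 4.011529

x=106.859962 y=4.011529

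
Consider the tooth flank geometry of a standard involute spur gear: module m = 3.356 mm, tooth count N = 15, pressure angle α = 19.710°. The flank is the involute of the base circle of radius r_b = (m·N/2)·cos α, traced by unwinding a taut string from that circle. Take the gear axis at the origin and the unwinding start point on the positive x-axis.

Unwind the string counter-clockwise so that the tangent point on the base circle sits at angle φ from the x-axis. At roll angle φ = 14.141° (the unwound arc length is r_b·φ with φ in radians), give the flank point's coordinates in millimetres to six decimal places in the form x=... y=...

x=24.406065 y=0.118023

pitch radius r_p = m·N/2 = 3.356·15/2 = 25.170000
base radius r_b = r_p·cos α = 25.170000·cos 19.710° = 23.695332
roll angle φ = 14.141° = 0.24680701 rad
x = r_b·(cos φ + φ·sin φ) = 23.695332·(0.96969744 + 0.24680701·0.24430898) = 24.406065
y = r_b·(sin φ − φ·cos φ) = 23.695332·(0.24430898 − 0.24680701·0.96969744) = 0.118023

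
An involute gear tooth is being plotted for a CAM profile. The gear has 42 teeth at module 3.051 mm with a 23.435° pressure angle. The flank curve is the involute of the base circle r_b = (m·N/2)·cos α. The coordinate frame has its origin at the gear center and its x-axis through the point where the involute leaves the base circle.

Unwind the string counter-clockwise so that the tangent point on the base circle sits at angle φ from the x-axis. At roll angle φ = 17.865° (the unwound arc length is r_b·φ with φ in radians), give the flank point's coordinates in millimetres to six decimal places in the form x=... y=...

pitch radius r_p = m·N/2 = 3.051·42/2 = 64.071000
base radius r_b = r_p·cos α = 64.071000·cos 23.435° = 58.785902
roll angle φ = 17.865° = 0.31180307 rad
x = r_b·(cos φ + φ·sin φ) = 58.785902·(0.95178198 + 0.31180307·0.30677526) = 61.574437
y = r_b·(sin φ − φ·cos φ) = 58.785902·(0.30677526 − 0.31180307·0.95178198) = 0.588254

x=61.574437 y=0.588254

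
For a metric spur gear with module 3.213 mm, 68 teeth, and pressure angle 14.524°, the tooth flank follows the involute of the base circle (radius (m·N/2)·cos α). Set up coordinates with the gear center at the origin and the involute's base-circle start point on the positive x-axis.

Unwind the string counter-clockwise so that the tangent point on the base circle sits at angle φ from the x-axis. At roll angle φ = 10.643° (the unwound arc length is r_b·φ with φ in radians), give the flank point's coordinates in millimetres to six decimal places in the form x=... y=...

pitch radius r_p = m·N/2 = 3.213·68/2 = 109.242000
base radius r_b = r_p·cos α = 109.242000·cos 14.524° = 105.750918
roll angle φ = 10.643° = 0.18575539 rad
x = r_b·(cos φ + φ·sin φ) = 105.750918·(0.98279702 + 0.18575539·0.18468898) = 107.559681
y = r_b·(sin φ − φ·cos φ) = 105.750918·(0.18468898 − 0.18575539·0.98279702) = 0.225158

x=107.559681 y=0.225158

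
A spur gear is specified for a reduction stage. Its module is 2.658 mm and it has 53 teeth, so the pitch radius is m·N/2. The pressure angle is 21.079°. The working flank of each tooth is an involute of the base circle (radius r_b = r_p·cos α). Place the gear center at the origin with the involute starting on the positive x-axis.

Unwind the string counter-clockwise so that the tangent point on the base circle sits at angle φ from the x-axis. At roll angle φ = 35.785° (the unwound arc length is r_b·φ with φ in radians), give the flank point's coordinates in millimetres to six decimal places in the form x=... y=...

pitch radius r_p = m·N/2 = 2.658·53/2 = 70.437000
base radius r_b = r_p·cos α = 70.437000·cos 21.079° = 65.723738
roll angle φ = 35.785° = 0.62456607 rad
x = r_b·(cos φ + φ·sin φ) = 65.723738·(0.81121693 + 0.62456607·0.58474532) = 77.319312
y = r_b·(sin φ − φ·cos φ) = 65.723738·(0.58474532 − 0.62456607·0.81121693) = 5.132153

x=77.319312 y=5.132153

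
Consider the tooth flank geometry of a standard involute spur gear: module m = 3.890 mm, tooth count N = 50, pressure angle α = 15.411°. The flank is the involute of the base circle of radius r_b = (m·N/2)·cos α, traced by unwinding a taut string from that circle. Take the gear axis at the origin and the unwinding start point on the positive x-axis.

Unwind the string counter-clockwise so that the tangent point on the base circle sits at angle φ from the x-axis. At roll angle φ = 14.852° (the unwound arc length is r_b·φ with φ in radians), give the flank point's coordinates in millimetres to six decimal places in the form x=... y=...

x=96.850392 y=0.540669

pitch radius r_p = m·N/2 = 3.890·50/2 = 97.250000
base radius r_b = r_p·cos α = 97.250000·cos 15.411° = 93.753318
roll angle φ = 14.852° = 0.25921630 rad
x = r_b·(cos φ + φ·sin φ) = 93.753318·(0.96659116 + 0.25921630·0.25632311) = 96.850392
y = r_b·(sin φ − φ·cos φ) = 93.753318·(0.25632311 − 0.25921630·0.96659116) = 0.540669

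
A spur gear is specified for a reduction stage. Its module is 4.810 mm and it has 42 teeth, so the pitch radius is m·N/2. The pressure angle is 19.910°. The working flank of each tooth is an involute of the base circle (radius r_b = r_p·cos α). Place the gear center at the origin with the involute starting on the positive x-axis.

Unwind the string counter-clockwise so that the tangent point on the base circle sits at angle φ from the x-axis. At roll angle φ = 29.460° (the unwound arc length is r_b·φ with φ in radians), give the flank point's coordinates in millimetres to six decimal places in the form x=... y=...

pitch radius r_p = m·N/2 = 4.810·42/2 = 101.010000
base radius r_b = r_p·cos α = 101.010000·cos 19.910° = 94.972502
roll angle φ = 29.460° = 0.51417400 rad
x = r_b·(cos φ + φ·sin φ) = 94.972502·(0.87069926 + 0.51417400·0.49181582) = 106.709029
y = r_b·(sin φ − φ·cos φ) = 94.972502·(0.49181582 − 0.51417400·0.87069926) = 4.190652

x=106.709029 y=4.190652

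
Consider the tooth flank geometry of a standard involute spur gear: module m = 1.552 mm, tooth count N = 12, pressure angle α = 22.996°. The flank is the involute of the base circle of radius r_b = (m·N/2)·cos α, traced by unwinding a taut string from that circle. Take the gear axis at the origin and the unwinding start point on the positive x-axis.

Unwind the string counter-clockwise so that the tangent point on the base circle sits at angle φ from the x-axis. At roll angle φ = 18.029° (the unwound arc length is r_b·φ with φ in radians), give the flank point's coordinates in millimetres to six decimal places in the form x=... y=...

x=8.985923 y=0.088146

pitch radius r_p = m·N/2 = 1.552·12/2 = 9.312000
base radius r_b = r_p·cos α = 9.312000·cos 22.996° = 8.571995
roll angle φ = 18.029° = 0.31466541 rad
x = r_b·(cos φ + φ·sin φ) = 8.571995·(0.95089999 + 0.31466541·0.30949833) = 8.985923
y = r_b·(sin φ − φ·cos φ) = 8.571995·(0.30949833 − 0.31466541·0.95089999) = 0.088146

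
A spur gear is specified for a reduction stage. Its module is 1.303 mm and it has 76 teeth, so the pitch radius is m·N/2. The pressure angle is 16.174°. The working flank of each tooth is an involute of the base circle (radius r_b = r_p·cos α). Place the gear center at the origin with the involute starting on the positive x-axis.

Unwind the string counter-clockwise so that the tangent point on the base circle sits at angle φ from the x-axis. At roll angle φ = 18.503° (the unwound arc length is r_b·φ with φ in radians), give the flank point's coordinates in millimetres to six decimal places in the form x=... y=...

x=49.969663 y=0.528312

pitch radius r_p = m·N/2 = 1.303·76/2 = 49.514000
base radius r_b = r_p·cos α = 49.514000·cos 16.174° = 47.554245
roll angle φ = 18.503° = 0.32293827 rad
x = r_b·(cos φ + φ·sin φ) = 47.554245·(0.94830704 + 0.32293827·0.31735431) = 49.969663
y = r_b·(sin φ − φ·cos φ) = 47.554245·(0.31735431 − 0.32293827·0.94830704) = 0.528312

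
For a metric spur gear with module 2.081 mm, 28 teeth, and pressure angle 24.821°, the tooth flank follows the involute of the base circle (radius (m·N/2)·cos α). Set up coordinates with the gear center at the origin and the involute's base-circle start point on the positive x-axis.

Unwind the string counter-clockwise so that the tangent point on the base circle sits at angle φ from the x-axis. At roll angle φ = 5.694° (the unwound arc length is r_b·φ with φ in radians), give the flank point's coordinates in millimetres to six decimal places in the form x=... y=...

x=26.572963 y=0.008643

pitch radius r_p = m·N/2 = 2.081·28/2 = 29.134000
base radius r_b = r_p·cos α = 29.134000·cos 24.821° = 26.442708
roll angle φ = 5.694° = 0.09937905 rad
x = r_b·(cos φ + φ·sin φ) = 26.442708·(0.99506597 + 0.09937905·0.09921555) = 26.572963
y = r_b·(sin φ − φ·cos φ) = 26.442708·(0.09921555 − 0.09937905·0.99506597) = 0.008643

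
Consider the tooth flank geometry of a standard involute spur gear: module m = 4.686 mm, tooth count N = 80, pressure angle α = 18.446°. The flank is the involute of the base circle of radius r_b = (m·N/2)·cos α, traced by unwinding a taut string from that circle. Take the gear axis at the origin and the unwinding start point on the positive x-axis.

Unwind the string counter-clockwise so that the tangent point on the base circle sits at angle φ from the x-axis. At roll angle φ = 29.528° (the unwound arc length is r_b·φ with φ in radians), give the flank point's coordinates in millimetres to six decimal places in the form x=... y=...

x=199.877718 y=7.899320

pitch radius r_p = m·N/2 = 4.686·80/2 = 187.440000
base radius r_b = r_p·cos α = 187.440000·cos 18.446° = 177.809761
roll angle φ = 29.528° = 0.51536082 rad
x = r_b·(cos φ + φ·sin φ) = 177.809761·(0.87011495 + 0.51536082·0.49284884) = 199.877718
y = r_b·(sin φ − φ·cos φ) = 177.809761·(0.49284884 − 0.51536082·0.87011495) = 7.899320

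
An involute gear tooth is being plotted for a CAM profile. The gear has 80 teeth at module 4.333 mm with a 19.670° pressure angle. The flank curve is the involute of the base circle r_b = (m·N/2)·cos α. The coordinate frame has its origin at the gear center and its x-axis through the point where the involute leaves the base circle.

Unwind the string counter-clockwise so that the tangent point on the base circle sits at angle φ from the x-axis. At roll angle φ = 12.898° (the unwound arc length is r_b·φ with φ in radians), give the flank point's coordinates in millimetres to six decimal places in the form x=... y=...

pitch radius r_p = m·N/2 = 4.333·80/2 = 173.320000
base radius r_b = r_p·cos α = 173.320000·cos 19.670° = 163.206244
roll angle φ = 12.898° = 0.22511257 rad
x = r_b·(cos φ + φ·sin φ) = 163.206244·(0.97476899 + 0.22511257·0.22321609) = 167.289294
y = r_b·(sin φ − φ·cos φ) = 163.206244·(0.22321609 − 0.22511257·0.97476899) = 0.617465

x=167.289294 y=0.617465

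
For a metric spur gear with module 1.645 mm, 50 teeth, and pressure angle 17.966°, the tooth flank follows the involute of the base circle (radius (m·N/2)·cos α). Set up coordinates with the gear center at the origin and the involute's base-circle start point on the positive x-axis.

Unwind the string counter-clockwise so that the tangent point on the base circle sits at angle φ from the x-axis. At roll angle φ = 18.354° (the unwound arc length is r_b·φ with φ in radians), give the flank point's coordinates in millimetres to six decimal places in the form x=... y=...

pitch radius r_p = m·N/2 = 1.645·50/2 = 41.125000
base radius r_b = r_p·cos α = 41.125000·cos 17.966° = 39.119734
roll angle φ = 18.354° = 0.32033773 rad
x = r_b·(cos φ + φ·sin φ) = 39.119734·(0.94912913 + 0.32033773·0.31488713) = 41.075695
y = r_b·(sin φ − φ·cos φ) = 39.119734·(0.31488713 − 0.32033773·0.94912913) = 0.424264

x=41.075695 y=0.424264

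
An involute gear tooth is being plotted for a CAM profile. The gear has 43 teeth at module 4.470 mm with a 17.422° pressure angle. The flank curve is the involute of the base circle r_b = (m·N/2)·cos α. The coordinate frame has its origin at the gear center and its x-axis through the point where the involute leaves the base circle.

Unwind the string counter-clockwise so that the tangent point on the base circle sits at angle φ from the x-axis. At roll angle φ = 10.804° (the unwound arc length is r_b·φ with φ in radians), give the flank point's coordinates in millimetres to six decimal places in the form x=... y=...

x=93.311979 y=0.204207

pitch radius r_p = m·N/2 = 4.470·43/2 = 96.105000
base radius r_b = r_p·cos α = 96.105000·cos 17.422° = 91.696225
roll angle φ = 10.804° = 0.18856537 rad
x = r_b·(cos φ + φ·sin φ) = 91.696225·(0.98227417 + 0.18856537·0.18744989) = 93.311979
y = r_b·(sin φ − φ·cos φ) = 91.696225·(0.18744989 − 0.18856537·0.98227417) = 0.204207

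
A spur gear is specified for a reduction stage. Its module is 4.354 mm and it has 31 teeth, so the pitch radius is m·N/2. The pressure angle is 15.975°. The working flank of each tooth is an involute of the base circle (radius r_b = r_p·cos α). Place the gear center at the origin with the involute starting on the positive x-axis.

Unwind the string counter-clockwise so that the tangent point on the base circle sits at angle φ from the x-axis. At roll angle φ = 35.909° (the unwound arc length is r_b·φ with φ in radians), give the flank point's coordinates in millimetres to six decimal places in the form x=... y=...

pitch radius r_p = m·N/2 = 4.354·31/2 = 67.487000
base radius r_b = r_p·cos α = 67.487000·cos 15.975° = 64.880779
roll angle φ = 35.909° = 0.62673028 rad
x = r_b·(cos φ + φ·sin φ) = 64.880779·(0.80994952 + 0.62673028·0.58649959) = 76.398841
y = r_b·(sin φ − φ·cos φ) = 64.880779·(0.58649959 − 0.62673028·0.80994952) = 5.117776

x=76.398841 y=5.117776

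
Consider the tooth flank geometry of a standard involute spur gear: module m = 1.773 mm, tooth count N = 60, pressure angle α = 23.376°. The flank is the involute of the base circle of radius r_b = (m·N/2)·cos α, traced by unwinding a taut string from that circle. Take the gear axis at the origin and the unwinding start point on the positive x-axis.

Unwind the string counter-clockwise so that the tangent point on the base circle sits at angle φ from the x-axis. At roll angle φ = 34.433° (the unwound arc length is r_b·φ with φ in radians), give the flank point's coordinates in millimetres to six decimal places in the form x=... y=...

x=56.860741 y=3.406463

pitch radius r_p = m·N/2 = 1.773·60/2 = 53.190000
base radius r_b = r_p·cos α = 53.190000·cos 23.376° = 48.824213
roll angle φ = 34.433° = 0.60096922 rad
x = r_b·(cos φ + φ·sin φ) = 48.824213·(0.82478796 + 0.60096922·0.56544214) = 56.860741
y = r_b·(sin φ − φ·cos φ) = 48.824213·(0.56544214 − 0.60096922·0.82478796) = 3.406463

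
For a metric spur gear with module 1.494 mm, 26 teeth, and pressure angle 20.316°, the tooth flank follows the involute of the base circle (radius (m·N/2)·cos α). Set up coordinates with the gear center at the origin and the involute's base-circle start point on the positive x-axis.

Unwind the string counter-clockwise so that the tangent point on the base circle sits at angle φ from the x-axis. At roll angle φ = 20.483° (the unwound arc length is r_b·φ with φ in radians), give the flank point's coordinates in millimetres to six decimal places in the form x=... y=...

pitch radius r_p = m·N/2 = 1.494·26/2 = 19.422000
base radius r_b = r_p·cos α = 19.422000·cos 20.316° = 18.213797
roll angle φ = 20.483° = 0.35749579 rad
x = r_b·(cos φ + φ·sin φ) = 18.213797·(0.93677606 + 0.35749579·0.34992945) = 19.340764
y = r_b·(sin φ − φ·cos φ) = 18.213797·(0.34992945 − 0.35749579·0.93677606) = 0.273862

x=19.340764 y=0.273862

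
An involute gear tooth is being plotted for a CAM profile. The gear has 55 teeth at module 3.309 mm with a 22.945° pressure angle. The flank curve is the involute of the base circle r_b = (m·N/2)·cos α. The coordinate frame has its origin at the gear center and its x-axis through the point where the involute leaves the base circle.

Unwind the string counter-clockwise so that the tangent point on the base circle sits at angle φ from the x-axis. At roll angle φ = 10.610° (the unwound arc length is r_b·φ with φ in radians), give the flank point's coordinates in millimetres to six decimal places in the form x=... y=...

pitch radius r_p = m·N/2 = 3.309·55/2 = 90.997500
base radius r_b = r_p·cos α = 90.997500·cos 22.945° = 83.797733
roll angle φ = 10.610° = 0.18517943 rad
x = r_b·(cos φ + φ·sin φ) = 83.797733·(0.98290323 + 0.18517943·0.18412290) = 85.222211
y = r_b·(sin φ − φ·cos φ) = 83.797733·(0.18412290 − 0.18517943·0.98290323) = 0.176766

x=85.222211 y=0.176766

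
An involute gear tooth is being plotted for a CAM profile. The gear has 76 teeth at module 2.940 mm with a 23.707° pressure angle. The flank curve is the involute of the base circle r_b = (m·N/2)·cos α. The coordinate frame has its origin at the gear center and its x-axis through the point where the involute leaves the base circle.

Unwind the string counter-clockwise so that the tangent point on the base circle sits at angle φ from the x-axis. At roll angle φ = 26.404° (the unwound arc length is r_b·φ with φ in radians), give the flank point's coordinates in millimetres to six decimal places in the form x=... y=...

pitch radius r_p = m·N/2 = 2.940·76/2 = 111.720000
base radius r_b = r_p·cos α = 111.720000·cos 23.707° = 102.292338
roll angle φ = 26.404° = 0.46083674 rad
x = r_b·(cos φ + φ·sin φ) = 102.292338·(0.89568072 + 0.46083674·0.44469771) = 112.584354
y = r_b·(sin φ − φ·cos φ) = 102.292338·(0.44469771 − 0.46083674·0.89568072) = 3.266719

x=112.584354 y=3.266719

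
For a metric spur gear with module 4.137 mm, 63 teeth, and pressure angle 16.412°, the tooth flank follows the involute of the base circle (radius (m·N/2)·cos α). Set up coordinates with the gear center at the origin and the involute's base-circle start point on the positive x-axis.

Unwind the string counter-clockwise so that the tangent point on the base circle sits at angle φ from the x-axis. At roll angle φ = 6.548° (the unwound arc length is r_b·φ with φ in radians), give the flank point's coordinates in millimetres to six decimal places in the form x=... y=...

pitch radius r_p = m·N/2 = 4.137·63/2 = 130.315500
base radius r_b = r_p·cos α = 130.315500·cos 16.412° = 125.005772
roll angle φ = 6.548° = 0.11428416 rad
x = r_b·(cos φ + φ·sin φ) = 125.005772·(0.99347667 + 0.11428416·0.11403555) = 125.819450
y = r_b·(sin φ − φ·cos φ) = 125.005772·(0.11403555 − 0.11428416·0.99347667) = 0.062115

x=125.819450 y=0.062115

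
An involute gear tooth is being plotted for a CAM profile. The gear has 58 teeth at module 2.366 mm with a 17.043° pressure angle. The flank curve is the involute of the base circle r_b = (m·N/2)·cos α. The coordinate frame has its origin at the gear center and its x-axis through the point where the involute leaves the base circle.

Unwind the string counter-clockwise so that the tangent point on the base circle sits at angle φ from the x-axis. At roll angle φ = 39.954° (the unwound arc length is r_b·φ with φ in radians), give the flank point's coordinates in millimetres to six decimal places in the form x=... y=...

pitch radius r_p = m·N/2 = 2.366·58/2 = 68.614000
base radius r_b = r_p·cos α = 68.614000·cos 17.043° = 65.600821
roll angle φ = 39.954° = 0.69732885 rad
x = r_b·(cos φ + φ·sin φ) = 65.600821·(0.76656026 + 0.69732885·0.64217238) = 79.663379
y = r_b·(sin φ − φ·cos φ) = 65.600821·(0.64217238 − 0.69732885·0.76656026) = 7.060472

x=79.663379 y=7.060472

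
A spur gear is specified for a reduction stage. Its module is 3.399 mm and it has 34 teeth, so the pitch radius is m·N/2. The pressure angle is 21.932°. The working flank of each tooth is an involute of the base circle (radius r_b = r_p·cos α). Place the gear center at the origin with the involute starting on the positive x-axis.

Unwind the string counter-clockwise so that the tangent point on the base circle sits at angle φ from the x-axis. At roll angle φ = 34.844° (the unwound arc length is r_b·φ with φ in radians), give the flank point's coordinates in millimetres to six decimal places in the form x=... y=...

x=62.615178 y=3.871873

pitch radius r_p = m·N/2 = 3.399·34/2 = 57.783000
base radius r_b = r_p·cos α = 57.783000·cos 21.932° = 53.601117
roll angle φ = 34.844° = 0.60814252 rad
x = r_b·(cos φ + φ·sin φ) = 53.601117·(0.82071069 + 0.60814252·0.57134400) = 62.615178
y = r_b·(sin φ − φ·cos φ) = 53.601117·(0.57134400 − 0.60814252·0.82071069) = 3.871873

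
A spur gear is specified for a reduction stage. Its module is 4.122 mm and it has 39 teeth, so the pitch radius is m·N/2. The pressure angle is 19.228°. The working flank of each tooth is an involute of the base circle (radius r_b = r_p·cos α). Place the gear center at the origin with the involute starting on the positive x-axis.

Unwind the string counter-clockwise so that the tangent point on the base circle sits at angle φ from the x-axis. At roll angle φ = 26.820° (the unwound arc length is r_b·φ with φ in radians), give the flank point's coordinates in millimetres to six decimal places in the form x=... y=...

x=83.760017 y=2.538370

pitch radius r_p = m·N/2 = 4.122·39/2 = 80.379000
base radius r_b = r_p·cos α = 80.379000·cos 19.228° = 75.895101
roll angle φ = 26.820° = 0.46809731 rad
x = r_b·(cos φ + φ·sin φ) = 75.895101·(0.89242838 + 0.46809731·0.45118908) = 83.760017
y = r_b·(sin φ − φ·cos φ) = 75.895101·(0.45118908 − 0.46809731·0.89242838) = 2.538370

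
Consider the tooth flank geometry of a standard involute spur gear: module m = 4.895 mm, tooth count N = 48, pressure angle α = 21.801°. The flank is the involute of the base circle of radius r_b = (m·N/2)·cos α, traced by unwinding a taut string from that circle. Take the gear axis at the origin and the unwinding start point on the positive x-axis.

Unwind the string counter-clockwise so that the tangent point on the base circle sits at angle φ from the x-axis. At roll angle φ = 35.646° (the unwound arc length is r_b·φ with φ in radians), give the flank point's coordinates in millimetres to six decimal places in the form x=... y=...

pitch radius r_p = m·N/2 = 4.895·48/2 = 117.480000
base radius r_b = r_p·cos α = 117.480000·cos 21.801° = 109.077753
roll angle φ = 35.646° = 0.62214007 rad
x = r_b·(cos φ + φ·sin φ) = 109.077753·(0.81263314 + 0.62214007·0.58277558) = 128.188304
y = r_b·(sin φ − φ·cos φ) = 109.077753·(0.58277558 − 0.62214007·0.81263314) = 8.421233

x=128.188304 y=8.421233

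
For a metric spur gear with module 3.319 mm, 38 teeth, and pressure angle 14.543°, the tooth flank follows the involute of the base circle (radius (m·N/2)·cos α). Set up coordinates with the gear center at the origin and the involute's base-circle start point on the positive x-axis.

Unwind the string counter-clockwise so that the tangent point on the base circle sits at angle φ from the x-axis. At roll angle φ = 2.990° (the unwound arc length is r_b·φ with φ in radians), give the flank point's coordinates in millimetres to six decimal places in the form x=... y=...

x=61.123551 y=0.002891

pitch radius r_p = m·N/2 = 3.319·38/2 = 63.061000
base radius r_b = r_p·cos α = 63.061000·cos 14.543° = 61.040491
roll angle φ = 2.990° = 0.05218534 rad
x = r_b·(cos φ + φ·sin φ) = 61.040491·(0.99863865 + 0.05218534·0.05216166) = 61.123551
y = r_b·(sin φ − φ·cos φ) = 61.040491·(0.05216166 − 0.05218534·0.99863865) = 0.002891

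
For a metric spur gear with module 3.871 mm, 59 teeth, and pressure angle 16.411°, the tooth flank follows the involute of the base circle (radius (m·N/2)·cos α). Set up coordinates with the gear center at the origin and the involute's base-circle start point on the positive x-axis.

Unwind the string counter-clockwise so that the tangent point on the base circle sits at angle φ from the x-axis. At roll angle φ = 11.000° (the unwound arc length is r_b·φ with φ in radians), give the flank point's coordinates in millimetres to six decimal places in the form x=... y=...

x=111.542415 y=0.257436

pitch radius r_p = m·N/2 = 3.871·59/2 = 114.194500
base radius r_b = r_p·cos α = 114.194500·cos 16.411° = 109.542188
roll angle φ = 11.000° = 0.19198622 rad
x = r_b·(cos φ + φ·sin φ) = 109.542188·(0.98162718 + 0.19198622·0.19080900) = 111.542415
y = r_b·(sin φ − φ·cos φ) = 109.542188·(0.19080900 − 0.19198622·0.98162718) = 0.257436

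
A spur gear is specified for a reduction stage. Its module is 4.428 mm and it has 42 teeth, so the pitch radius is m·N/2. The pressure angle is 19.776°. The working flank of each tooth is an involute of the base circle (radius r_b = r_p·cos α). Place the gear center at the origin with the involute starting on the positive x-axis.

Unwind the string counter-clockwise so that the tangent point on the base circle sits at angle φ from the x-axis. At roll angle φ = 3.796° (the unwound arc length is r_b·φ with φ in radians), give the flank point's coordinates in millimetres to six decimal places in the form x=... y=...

x=87.695642 y=0.008479

pitch radius r_p = m·N/2 = 4.428·42/2 = 92.988000
base radius r_b = r_p·cos α = 92.988000·cos 19.776° = 87.503807
roll angle φ = 3.796° = 0.06625270 rad
x = r_b·(cos φ + φ·sin φ) = 87.503807·(0.99780609 + 0.06625270·0.06620424) = 87.695642
y = r_b·(sin φ − φ·cos φ) = 87.503807·(0.06620424 − 0.06625270·0.99780609) = 0.008479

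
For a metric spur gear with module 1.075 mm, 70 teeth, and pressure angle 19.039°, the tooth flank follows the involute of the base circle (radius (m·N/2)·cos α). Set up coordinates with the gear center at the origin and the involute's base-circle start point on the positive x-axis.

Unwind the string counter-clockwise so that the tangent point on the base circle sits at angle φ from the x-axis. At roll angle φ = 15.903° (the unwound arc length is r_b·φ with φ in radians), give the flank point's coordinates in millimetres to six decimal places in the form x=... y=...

x=36.910538 y=0.251561

pitch radius r_p = m·N/2 = 1.075·70/2 = 37.625000
base radius r_b = r_p·cos α = 37.625000·cos 19.039° = 35.566790
roll angle φ = 15.903° = 0.27755971 rad
x = r_b·(cos φ + φ·sin φ) = 35.566790·(0.96172696 + 0.27755971·0.27400957) = 36.910538
y = r_b·(sin φ − φ·cos φ) = 35.566790·(0.27400957 − 0.27755971·0.96172696) = 0.251561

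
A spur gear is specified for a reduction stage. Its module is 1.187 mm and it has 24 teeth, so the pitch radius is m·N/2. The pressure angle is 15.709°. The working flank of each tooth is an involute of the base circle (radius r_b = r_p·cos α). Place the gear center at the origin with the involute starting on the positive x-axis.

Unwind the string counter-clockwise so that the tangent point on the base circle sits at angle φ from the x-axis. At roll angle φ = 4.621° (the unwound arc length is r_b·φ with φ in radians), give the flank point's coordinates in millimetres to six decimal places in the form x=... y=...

pitch radius r_p = m·N/2 = 1.187·24/2 = 14.244000
base radius r_b = r_p·cos α = 14.244000·cos 15.709° = 13.711976
roll angle φ = 4.621° = 0.08065166 rad
x = r_b·(cos φ + φ·sin φ) = 13.711976·(0.99674942 + 0.08065166·0.08056426) = 13.756499
y = r_b·(sin φ − φ·cos φ) = 13.711976·(0.08056426 − 0.08065166·0.99674942) = 0.002396

x=13.756499 y=0.002396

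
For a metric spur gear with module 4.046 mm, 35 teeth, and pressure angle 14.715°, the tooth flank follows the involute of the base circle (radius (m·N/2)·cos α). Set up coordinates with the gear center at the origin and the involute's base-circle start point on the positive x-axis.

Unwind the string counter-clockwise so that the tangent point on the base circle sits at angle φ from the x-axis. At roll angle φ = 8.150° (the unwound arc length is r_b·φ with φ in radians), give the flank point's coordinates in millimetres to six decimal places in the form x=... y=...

x=69.172007 y=0.065567

pitch radius r_p = m·N/2 = 4.046·35/2 = 70.805000
base radius r_b = r_p·cos α = 70.805000·cos 14.715° = 68.482687
roll angle φ = 8.150° = 0.14224433 rad
x = r_b·(cos φ + φ·sin φ) = 68.482687·(0.98990032 + 0.14224433·0.14176514) = 69.172007
y = r_b·(sin φ − φ·cos φ) = 68.482687·(0.14176514 − 0.14224433·0.98990032) = 0.065567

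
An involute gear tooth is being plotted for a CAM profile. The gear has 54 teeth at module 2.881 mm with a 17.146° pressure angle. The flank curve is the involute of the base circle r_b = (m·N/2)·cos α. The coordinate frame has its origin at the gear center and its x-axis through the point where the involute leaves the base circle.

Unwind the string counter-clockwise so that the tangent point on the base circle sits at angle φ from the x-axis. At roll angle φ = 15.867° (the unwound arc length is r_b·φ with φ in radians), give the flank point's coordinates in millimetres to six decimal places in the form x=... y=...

pitch radius r_p = m·N/2 = 2.881·54/2 = 77.787000
base radius r_b = r_p·cos α = 77.787000·cos 17.146° = 74.329884
roll angle φ = 15.867° = 0.27693139 rad
x = r_b·(cos φ + φ·sin φ) = 74.329884·(0.96189894 + 0.27693139·0.27340525) = 77.125686
y = r_b·(sin φ − φ·cos φ) = 74.329884·(0.27340525 − 0.27693139·0.96189894) = 0.522185

x=77.125686 y=0.522185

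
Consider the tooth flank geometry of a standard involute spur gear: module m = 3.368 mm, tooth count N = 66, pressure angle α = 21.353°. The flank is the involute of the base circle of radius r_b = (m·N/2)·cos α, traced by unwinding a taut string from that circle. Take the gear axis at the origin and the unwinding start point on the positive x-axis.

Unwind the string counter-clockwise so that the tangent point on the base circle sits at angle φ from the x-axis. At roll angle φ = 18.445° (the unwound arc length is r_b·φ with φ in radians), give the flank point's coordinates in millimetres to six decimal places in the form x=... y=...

pitch radius r_p = m·N/2 = 3.368·66/2 = 111.144000
base radius r_b = r_p·cos α = 111.144000·cos 21.353° = 103.514499
roll angle φ = 18.445° = 0.32192598 rad
x = r_b·(cos φ + φ·sin φ) = 103.514499·(0.94862781 + 0.32192598·0.31639418) = 108.740255
y = r_b·(sin φ − φ·cos φ) = 103.514499·(0.31639418 − 0.32192598·0.94862781) = 1.139306

x=108.740255 y=1.139306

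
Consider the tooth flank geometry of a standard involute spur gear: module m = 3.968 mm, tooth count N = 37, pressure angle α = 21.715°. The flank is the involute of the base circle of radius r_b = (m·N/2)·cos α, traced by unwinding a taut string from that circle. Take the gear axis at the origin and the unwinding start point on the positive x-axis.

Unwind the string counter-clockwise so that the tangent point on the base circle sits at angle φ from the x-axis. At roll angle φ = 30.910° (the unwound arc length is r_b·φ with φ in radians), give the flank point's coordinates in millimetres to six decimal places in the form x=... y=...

pitch radius r_p = m·N/2 = 3.968·37/2 = 73.408000
base radius r_b = r_p·cos α = 73.408000·cos 21.715° = 68.198656
roll angle φ = 30.910° = 0.53948127 rad
x = r_b·(cos φ + φ·sin φ) = 68.198656·(0.85797526 + 0.53948127·0.51369100) = 77.412426
y = r_b·(sin φ − φ·cos φ) = 68.198656·(0.51369100 − 0.53948127·0.85797526) = 3.466498

x=77.412426 y=3.466498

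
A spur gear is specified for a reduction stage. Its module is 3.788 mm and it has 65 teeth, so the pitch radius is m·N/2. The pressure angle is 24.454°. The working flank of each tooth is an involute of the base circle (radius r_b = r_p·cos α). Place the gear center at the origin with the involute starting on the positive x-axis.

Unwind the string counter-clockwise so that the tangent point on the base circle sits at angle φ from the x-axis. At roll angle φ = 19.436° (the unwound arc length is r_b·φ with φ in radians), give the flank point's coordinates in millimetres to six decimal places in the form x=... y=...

pitch radius r_p = m·N/2 = 3.788·65/2 = 123.110000
base radius r_b = r_p·cos α = 123.110000·cos 24.454° = 112.066284
roll angle φ = 19.436° = 0.33922219 rad
x = r_b·(cos φ + φ·sin φ) = 112.066284·(0.94301377 + 0.33922219·0.33275371) = 118.329804
y = r_b·(sin φ − φ·cos φ) = 112.066284·(0.33275371 − 0.33922219·0.94301377) = 1.441454

x=118.329804 y=1.441454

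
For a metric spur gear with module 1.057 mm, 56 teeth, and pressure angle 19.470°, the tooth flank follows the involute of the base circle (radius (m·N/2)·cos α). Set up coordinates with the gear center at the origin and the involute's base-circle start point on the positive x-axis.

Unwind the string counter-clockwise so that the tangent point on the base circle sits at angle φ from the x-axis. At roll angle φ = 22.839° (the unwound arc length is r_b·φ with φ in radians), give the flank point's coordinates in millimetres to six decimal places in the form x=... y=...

pitch radius r_p = m·N/2 = 1.057·56/2 = 29.596000
base radius r_b = r_p·cos α = 29.596000·cos 19.470° = 27.903587
roll angle φ = 22.839° = 0.39861575 rad
x = r_b·(cos φ + φ·sin φ) = 27.903587·(0.92159916 + 0.39861575·0.38814299) = 30.033162
y = r_b·(sin φ − φ·cos φ) = 27.903587·(0.38814299 − 0.39861575·0.92159916) = 0.579810

x=30.033162 y=0.579810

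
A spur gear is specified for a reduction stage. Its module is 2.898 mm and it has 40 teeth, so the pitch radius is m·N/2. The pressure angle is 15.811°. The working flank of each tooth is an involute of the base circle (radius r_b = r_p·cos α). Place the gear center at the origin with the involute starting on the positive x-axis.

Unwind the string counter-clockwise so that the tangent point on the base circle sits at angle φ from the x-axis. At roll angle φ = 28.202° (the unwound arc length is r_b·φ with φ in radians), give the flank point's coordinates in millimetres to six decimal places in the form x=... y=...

x=62.118998 y=2.163566

pitch radius r_p = m·N/2 = 2.898·40/2 = 57.960000
base radius r_b = r_p·cos α = 57.960000·cos 15.811° = 55.767124
roll angle φ = 28.202° = 0.49221776 rad
x = r_b·(cos φ + φ·sin φ) = 55.767124·(0.88128696 + 0.49221776·0.47258153) = 62.118998
y = r_b·(sin φ − φ·cos φ) = 55.767124·(0.47258153 − 0.49221776·0.88128696) = 2.163566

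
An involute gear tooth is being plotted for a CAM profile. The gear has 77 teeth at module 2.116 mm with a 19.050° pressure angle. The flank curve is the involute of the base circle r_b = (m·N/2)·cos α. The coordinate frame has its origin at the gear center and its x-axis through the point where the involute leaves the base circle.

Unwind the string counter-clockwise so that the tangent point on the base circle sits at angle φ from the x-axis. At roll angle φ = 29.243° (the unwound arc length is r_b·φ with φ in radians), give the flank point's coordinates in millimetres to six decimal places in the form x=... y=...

pitch radius r_p = m·N/2 = 2.116·77/2 = 81.466000
base radius r_b = r_p·cos α = 81.466000·cos 19.050° = 77.004441
roll angle φ = 29.243° = 0.51038663 rad
x = r_b·(cos φ + φ·sin φ) = 77.004441·(0.87255570 + 0.51038663·0.48851464) = 86.390285
y = r_b·(sin φ − φ·cos φ) = 77.004441·(0.48851464 − 0.51038663·0.87255570) = 3.324580

x=86.390285 y=3.324580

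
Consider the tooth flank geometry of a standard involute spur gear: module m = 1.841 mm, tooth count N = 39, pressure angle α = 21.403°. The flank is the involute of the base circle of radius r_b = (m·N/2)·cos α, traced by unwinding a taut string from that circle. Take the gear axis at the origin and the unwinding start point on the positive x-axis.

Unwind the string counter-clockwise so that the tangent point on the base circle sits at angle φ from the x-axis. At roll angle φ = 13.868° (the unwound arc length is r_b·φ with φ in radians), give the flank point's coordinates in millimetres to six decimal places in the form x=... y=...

x=34.388516 y=0.157058

pitch radius r_p = m·N/2 = 1.841·39/2 = 35.899500
base radius r_b = r_p·cos α = 35.899500·cos 21.403° = 33.423752
roll angle φ = 13.868° = 0.24204226 rad
x = r_b·(cos φ + φ·sin φ) = 33.423752·(0.97085050 + 0.24204226·0.23968585) = 34.388516
y = r_b·(sin φ − φ·cos φ) = 33.423752·(0.23968585 − 0.24204226·0.97085050) = 0.157058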